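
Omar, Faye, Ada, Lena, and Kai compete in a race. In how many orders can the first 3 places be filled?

60

There are 5 choices for 1st place, 4 for 2nd, and 3 for 3rd.
That gives 5 × 4 × 3 = 60.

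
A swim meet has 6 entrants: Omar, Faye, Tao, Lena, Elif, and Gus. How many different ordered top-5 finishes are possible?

720

This is an ordered selection of 5 from 6: P(6,5).
That gives 6 × 5 × 4 × 3 × 2 = 720.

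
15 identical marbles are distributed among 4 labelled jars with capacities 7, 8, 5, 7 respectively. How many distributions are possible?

Without the upper bounds there are C(18,3) = 816 ways to split 15 among 4 jars.
Subtract solutions that violate a single cap (substitute x_i' = x_i − (cap_i+1)): x_1 ≥ 8 gives C(10,3) = 120; x_2 ≥ 9 gives C(9,3) = 84; x_3 ≥ 6 gives C(12,3) = 220; x_4 ≥ 8 gives C(10,3) = 120. Together 544.
Add back pairs where two caps are both exceeded: 0 + 4 + 0 + 1 + 0 + 4 = 9.
By inclusion–exclusion the count is 816 − 544 + 9 = 281.

281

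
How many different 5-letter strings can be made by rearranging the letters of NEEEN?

The 5 letters of NEEEN have repeats: E appearing 3 times and N appearing twice.
So there are 5! / (3!·2!) = 10 distinguishable arrangements.

10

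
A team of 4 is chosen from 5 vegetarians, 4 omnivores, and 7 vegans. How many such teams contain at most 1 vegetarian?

Split by how many vegetarians are chosen (0 through 1).
Sum: C(5,0)·C(11,4) + C(5,1)·C(11,3) = 330 + 825 = 1155.

1155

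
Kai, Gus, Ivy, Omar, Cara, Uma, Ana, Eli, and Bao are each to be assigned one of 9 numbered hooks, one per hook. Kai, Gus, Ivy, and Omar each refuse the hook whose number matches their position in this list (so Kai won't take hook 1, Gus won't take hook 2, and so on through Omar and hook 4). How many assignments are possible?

229080

Let Aᵢ (for 1 ≤ i ≤ 4) be the placements that put person i in their forbidden hook. Any j of these fix j positions, leaving (9−j)! ways to fill the rest, and there are C(4,j) ways to pick which j.
By inclusion–exclusion, the number of valid placements is Σ_{j=0}^{4} (−1)^j C(4,j)·(9−j)!.
Computing: 362880 − 161280 + 30240 − 2880 + 120 = 229080.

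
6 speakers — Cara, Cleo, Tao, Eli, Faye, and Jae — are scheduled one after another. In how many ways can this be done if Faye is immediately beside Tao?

240

Place the 4 others and the Faye-Tao pair as 5 objects in a line; the pair has 2 internal arrangements.
So the count is 2·(5)! = 240.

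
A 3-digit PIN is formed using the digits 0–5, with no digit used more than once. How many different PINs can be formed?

120

This is a permutation of 3 out of 6: P(6,3) = 6!/3!.
That product is 6 × 5 × 4 = 120.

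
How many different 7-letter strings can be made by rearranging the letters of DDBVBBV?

210

Letter multiplicities in DDBVBBV: B×3, D×2, V×2.
So there are 7! / (3!·2!·2!) = 210 distinguishable arrangements.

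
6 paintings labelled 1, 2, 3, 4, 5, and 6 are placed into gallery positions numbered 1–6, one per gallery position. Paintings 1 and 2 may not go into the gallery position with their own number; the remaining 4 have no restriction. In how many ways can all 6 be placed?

Let Aᵢ (for i ∈ {1, 2}) be the placements that put painting i in its forbidden gallery position. Any j of these fix j positions, leaving (6−j)! ways to fill the rest, and there are C(2,j) ways to pick which j.
By inclusion–exclusion, the number of valid placements is Σ_{j=0}^{2} (−1)^j C(2,j)·(6−j)!.
Computing: 720 − 240 + 24 = 504.

504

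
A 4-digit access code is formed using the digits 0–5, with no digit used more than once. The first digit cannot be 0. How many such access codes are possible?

300

The first digit has 6−1 = 5 choices (anything except 0).
The remaining 3 digits are filled from the other 5 symbols without repetition: 5 × 4 × 3 = 60.
Total: 5 × 60 = 300.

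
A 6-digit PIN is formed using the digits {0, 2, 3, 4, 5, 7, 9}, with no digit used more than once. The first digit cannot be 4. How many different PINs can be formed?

The first digit has 7−1 = 6 choices (anything except 4).
The remaining 5 digits are filled from the other 6 symbols without repetition: 6 × 5 × 4 × 3 × 2 = 720.
Total: 6 × 720 = 4320.

4320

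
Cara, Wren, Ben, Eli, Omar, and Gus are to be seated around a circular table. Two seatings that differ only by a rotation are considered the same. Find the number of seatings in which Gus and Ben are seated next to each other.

Treat {Gus, Ben} as one unit (2 internal orders) and seat the resulting 5 units around the table: (4)! circular arrangements.
So 2 × (4)! = 2 × 24 = 48.

48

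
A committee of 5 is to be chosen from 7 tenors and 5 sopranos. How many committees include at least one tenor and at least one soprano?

Unrestricted: C(12,5) = 792 ways to pick any 5 of the 12.
Subtract selections that omit an entire group: no tenors → C(5,5) = 1; no sopranos → C(7,5) = 21.
Both groups omitted at once is impossible, so 792 − 22 = 770.

770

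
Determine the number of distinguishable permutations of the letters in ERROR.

Letter multiplicities in ERROR: E×1, O×1, R×3.
So there are 5! / (3!) = 20 distinguishable arrangements.

20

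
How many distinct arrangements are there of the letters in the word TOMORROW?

Letter multiplicities in TOMORROW: M×1, O×3, R×2, T×1, W×1.
Dividing 8! = 40320 by 3!·2! = 12 for the repeated letters gives 3360.

3360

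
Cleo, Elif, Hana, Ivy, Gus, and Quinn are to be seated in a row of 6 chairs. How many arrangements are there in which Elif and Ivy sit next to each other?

Treat {Elif, Ivy} as a single unit. There are 5 units to order, and the pair itself can be ordered 2 ways.
So the count is 2·(5)! = 240.

240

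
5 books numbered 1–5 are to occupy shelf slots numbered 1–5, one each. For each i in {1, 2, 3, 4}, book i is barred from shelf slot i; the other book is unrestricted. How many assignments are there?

Let Aᵢ (for 1 ≤ i ≤ 4) be the placements that put book i in its forbidden shelf slot. Any j of these fix j positions, leaving (5−j)! ways to fill the rest, and there are C(4,j) ways to pick which j.
By inclusion–exclusion, the number of valid placements is Σ_{j=0}^{4} (−1)^j C(4,j)·(5−j)!.
Computing: 120 − 96 + 36 − 8 + 1 = 53.

53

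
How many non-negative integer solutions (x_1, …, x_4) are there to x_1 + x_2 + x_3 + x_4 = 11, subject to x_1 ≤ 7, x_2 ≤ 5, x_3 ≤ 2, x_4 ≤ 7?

115

Ignoring the caps, the number of non-negative solutions to x_1+…+x_4 = 11 is C(14,3) = 364.
Subtract solutions that violate a single cap (substitute x_i' = x_i − (cap_i+1)): x_1 ≥ 8 gives C(6,3) = 20; x_2 ≥ 6 gives C(8,3) = 56; x_3 ≥ 3 gives C(11,3) = 165; x_4 ≥ 8 gives C(6,3) = 20. Together 261.
Add back pairs where two caps are both exceeded: 0 + 1 + 0 + 10 + 0 + 1 = 12.
By inclusion–exclusion the count is 364 − 261 + 12 = 115.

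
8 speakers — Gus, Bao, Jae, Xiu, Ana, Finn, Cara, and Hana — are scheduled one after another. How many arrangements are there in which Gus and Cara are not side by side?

Of the 8! = 40320 arrangements, those with Gus and Cara adjacent number 2 × 7! = 10080 (treat the pair as a block with 2 internal orders).
Complementary counting: 40320 − 10080 = 30240.

30240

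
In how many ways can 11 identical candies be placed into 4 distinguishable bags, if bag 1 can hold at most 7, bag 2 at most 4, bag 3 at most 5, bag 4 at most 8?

195

Without the upper bounds there are C(14,3) = 364 ways to split 11 among 4 bags.
Subtract solutions that violate a single cap (substitute x_i' = x_i − (cap_i+1)): x_1 ≥ 8 gives C(6,3) = 20; x_2 ≥ 5 gives C(9,3) = 84; x_3 ≥ 6 gives C(8,3) = 56; x_4 ≥ 9 gives C(5,3) = 10. Together 170.
Add back pairs where two caps are both exceeded: 0 + 0 + 0 + 1 + 0 + 0 = 1.
By inclusion–exclusion the count is 364 − 170 + 1 = 195.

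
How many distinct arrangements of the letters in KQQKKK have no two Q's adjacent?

10

Total arrangements of KQQKKK: 6!/(4!·2!) = 15.
Arrangements with the Q's together: treat QQ as one letter, giving (5)!/(4!) = 5.
Hence 15 − 5 = 10.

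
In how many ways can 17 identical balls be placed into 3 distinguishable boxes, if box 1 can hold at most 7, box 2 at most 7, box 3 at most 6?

Without the upper bounds there are C(19,2) = 171 ways to split 17 among 3 boxes.
Subtract solutions that violate a single cap (substitute x_i' = x_i − (cap_i+1)): x_1 ≥ 8 gives C(11,2) = 55; x_2 ≥ 8 gives C(11,2) = 55; x_3 ≥ 7 gives C(12,2) = 66. Together 176.
Add back pairs where two caps are both exceeded: 3 + 6 + 6 = 15.
By inclusion–exclusion the count is 171 − 176 + 15 = 10.

10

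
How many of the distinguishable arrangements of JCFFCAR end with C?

360

With the last slot taken by C, it remains to arrange the other 6 letters (JFFCAR).
Those 6 letters have F appearing twice, giving (6)!/(2!) = 360.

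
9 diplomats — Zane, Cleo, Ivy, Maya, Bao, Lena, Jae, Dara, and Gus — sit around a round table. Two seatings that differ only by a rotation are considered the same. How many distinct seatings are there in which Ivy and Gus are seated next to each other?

Treat {Ivy, Gus} as one unit (2 internal orders) and seat the resulting 8 units around the table: (7)! circular arrangements.
So 2 × (7)! = 2 × 5040 = 10080.

10080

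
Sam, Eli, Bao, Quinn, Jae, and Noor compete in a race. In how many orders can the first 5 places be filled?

There are 6 choices for 1st place, 5 for 2nd, and so on down to 2 for position 5.
That gives 6 × 5 × 4 × 3 × 2 = 720.

720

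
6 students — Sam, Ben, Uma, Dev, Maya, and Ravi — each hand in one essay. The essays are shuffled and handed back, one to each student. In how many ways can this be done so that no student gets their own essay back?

Count assignments avoiding every fixed point. For any j of the 6 students fixed to their own essay, the other 6−j can be arranged in (6−j)! ways.
By inclusion–exclusion this is Σ_{j=0}^{6} (−1)^j C(6,j)·(6−j)!.
Computing: 720 − 720 + 360 − 120 + 30 − 6 + 1 = 265.

265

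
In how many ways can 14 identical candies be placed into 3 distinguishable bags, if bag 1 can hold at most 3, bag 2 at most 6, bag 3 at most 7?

Ignoring the caps, the number of non-negative solutions to x_1+…+x_3 = 14 is C(16,2) = 120.
Subtract solutions that violate a single cap (substitute x_i' = x_i − (cap_i+1)): x_1 ≥ 4 gives C(12,2) = 66; x_2 ≥ 7 gives C(9,2) = 36; x_3 ≥ 8 gives C(8,2) = 28. Together 130.
Add back pairs where two caps are both exceeded: 10 + 6 + 0 = 16.
By inclusion–exclusion the count is 120 − 130 + 16 = 6.

6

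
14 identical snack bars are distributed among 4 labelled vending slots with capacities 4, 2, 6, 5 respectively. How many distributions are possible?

19

Without the upper bounds there are C(17,3) = 680 ways to split 14 among 4 vending slots.
Subtract solutions that violate a single cap (substitute x_i' = x_i − (cap_i+1)): x_1 ≥ 5 gives C(12,3) = 220; x_2 ≥ 3 gives C(14,3) = 364; x_3 ≥ 7 gives C(10,3) = 120; x_4 ≥ 6 gives C(11,3) = 165. Together 869.
Add back pairs where two caps are both exceeded: 84 + 10 + 20 + 35 + 56 + 4 = 209.
Subtract triples: 0 + 1 + 0 + 0 = 1.
By inclusion–exclusion the count is 680 − 869 + 209 − 1 = 19.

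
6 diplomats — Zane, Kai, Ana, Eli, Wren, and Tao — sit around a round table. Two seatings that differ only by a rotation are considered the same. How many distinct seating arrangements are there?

Around a circle, 6 distinct people have 6!/6 = (5)! = 120 rotationally distinct seatings.

120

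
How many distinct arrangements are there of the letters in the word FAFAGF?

60

FAFAGF has 6 letters with A appearing twice and F appearing 3 times.
Dividing 6! = 720 by 3!·2! = 12 for the repeated letters gives 60.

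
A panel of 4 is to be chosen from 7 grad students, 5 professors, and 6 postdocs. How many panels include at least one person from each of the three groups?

1575

Unrestricted: C(18,4) = 3060 ways to pick any 4 of the 18.
Selections missing a whole group: no grad students → C(11,4) = 330; no professors → C(13,4) = 715; no postdocs → C(12,4) = 495.
Add back selections omitting two groups (i.e. drawn from a single group): C(7,4) + C(5,4) + C(6,4) = 55.
By inclusion–exclusion: 3060 − 1540 + 55 = 1575.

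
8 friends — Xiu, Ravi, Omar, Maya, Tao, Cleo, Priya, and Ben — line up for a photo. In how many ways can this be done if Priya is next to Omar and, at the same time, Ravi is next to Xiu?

Treat {Priya,Omar} as one block (2 orders) and {Ravi,Xiu} as another (2 orders).
That leaves 6 units to arrange: 2 × 2 × 6! = 4 × 720 = 2880.

2880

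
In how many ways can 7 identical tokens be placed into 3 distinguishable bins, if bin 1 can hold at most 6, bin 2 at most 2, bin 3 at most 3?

11

By stars and bars, unrestricted non-negative solutions to x_1+…+x_3 = 7 number C(7+2,2) = 36.
Subtract solutions that violate a single cap (substitute x_i' = x_i − (cap_i+1)): x_1 ≥ 7 gives C(2,2) = 1; x_2 ≥ 3 gives C(6,2) = 15; x_3 ≥ 4 gives C(5,2) = 10. Together 26.
Add back pairs where two caps are both exceeded: 0 + 0 + 1 = 1.
By inclusion–exclusion the count is 36 − 26 + 1 = 11.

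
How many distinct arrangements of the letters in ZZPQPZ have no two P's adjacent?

Total arrangements of ZZPQPZ: 6!/(3!·2!) = 60.
Arrangements with the P's together: treat PP as one letter, giving (5)!/(3!) = 20.
Subtracting, 60 − 20 = 40 arrangements keep the P's apart.

40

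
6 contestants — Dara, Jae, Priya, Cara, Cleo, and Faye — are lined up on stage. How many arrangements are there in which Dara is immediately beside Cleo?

240

Glue Dara and Cleo into one block (2 internal orders), leaving 5 units to arrange in a row.
So the count is 2·(5)! = 240.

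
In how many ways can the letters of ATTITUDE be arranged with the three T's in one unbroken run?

720

Treat the 3 copies of T as a single block. The multiset to arrange is then {TTT, A, D, E, I, U}, 6 items in all.
All 6 items are distinct, so there are (6)! = 720 arrangements.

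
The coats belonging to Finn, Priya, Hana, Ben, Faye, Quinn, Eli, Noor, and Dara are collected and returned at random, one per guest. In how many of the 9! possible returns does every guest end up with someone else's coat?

133496

This is the derangement count D_9: permutations of 9 items with no fixed point.
By inclusion–exclusion this is Σ_{j=0}^{9} (−1)^j C(9,j)·(9−j)!.
Computing: 362880 − 362880 + 181440 − 60480 + 15120 − 3024 + 504 − 72 + 9 − 1 = 133496.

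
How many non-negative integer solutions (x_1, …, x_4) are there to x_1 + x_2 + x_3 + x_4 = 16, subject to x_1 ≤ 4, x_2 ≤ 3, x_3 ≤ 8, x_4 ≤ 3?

10

Ignoring the caps, the number of non-negative solutions to x_1+…+x_4 = 16 is C(19,3) = 969.
Subtract solutions that violate a single cap (substitute x_i' = x_i − (cap_i+1)): x_1 ≥ 5 gives C(14,3) = 364; x_2 ≥ 4 gives C(15,3) = 455; x_3 ≥ 9 gives C(10,3) = 120; x_4 ≥ 4 gives C(15,3) = 455. Together 1394.
Add back pairs where two caps are both exceeded: 120 + 10 + 120 + 20 + 165 + 20 = 455.
Subtract triples: 0 + 20 + 0 + 0 = 20.
By inclusion–exclusion the count is 969 − 1394 + 455 − 20 = 10.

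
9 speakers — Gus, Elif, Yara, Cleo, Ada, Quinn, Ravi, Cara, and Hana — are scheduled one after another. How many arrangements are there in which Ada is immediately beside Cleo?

Glue Ada and Cleo into one block (2 internal orders), leaving 8 units to arrange in a row.
That gives 2 × 8! = 2 × 40320 = 80640.

80640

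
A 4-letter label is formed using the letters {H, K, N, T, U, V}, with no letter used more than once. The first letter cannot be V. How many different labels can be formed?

300

The first letter has 6−1 = 5 choices (anything except V).
The remaining 3 letters are filled from the other 5 symbols without repetition: 5 × 4 × 3 = 60.
Total: 5 × 60 = 300.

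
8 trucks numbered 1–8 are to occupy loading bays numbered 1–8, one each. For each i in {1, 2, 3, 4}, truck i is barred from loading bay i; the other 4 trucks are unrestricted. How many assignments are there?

24024

Let Aᵢ (for 1 ≤ i ≤ 4) be the placements that put truck i in its forbidden loading bay. Any j of these fix j positions, leaving (8−j)! ways to fill the rest, and there are C(4,j) ways to pick which j.
By inclusion–exclusion, the number of valid placements is Σ_{j=0}^{4} (−1)^j C(4,j)·(8−j)!.
Computing: 40320 − 20160 + 4320 − 480 + 24 = 24024.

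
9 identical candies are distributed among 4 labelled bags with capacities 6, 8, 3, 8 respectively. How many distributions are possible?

By stars and bars, unrestricted non-negative solutions to x_1+…+x_4 = 9 number C(9+3,3) = 220.
Subtract solutions that violate a single cap (substitute x_i' = x_i − (cap_i+1)): x_1 ≥ 7 gives C(5,3) = 10; x_2 ≥ 9 gives C(3,3) = 1; x_3 ≥ 4 gives C(8,3) = 56; x_4 ≥ 9 gives C(3,3) = 1. Together 68.
No two caps can be exceeded simultaneously, so the pair terms are all 0.
By inclusion–exclusion the count is 220 − 68 + 0 = 152.

152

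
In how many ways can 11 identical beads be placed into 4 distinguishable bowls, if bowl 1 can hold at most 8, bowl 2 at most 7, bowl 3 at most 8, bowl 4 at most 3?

Ignoring the caps, the number of non-negative solutions to x_1+…+x_4 = 11 is C(14,3) = 364.
Subtract solutions that violate a single cap (substitute x_i' = x_i − (cap_i+1)): x_1 ≥ 9 gives C(5,3) = 10; x_2 ≥ 8 gives C(6,3) = 20; x_3 ≥ 9 gives C(5,3) = 10; x_4 ≥ 4 gives C(10,3) = 120. Together 160.
No two caps can be exceeded simultaneously, so the pair terms are all 0.
By inclusion–exclusion the count is 364 − 160 + 0 = 204.

204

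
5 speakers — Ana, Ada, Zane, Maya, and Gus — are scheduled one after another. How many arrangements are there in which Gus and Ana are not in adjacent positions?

72

Of the 5! = 120 arrangements, those with Gus and Ana adjacent number 2 × 4! = 48 (treat the pair as a block with 2 internal orders).
Complementary counting: 120 − 48 = 72.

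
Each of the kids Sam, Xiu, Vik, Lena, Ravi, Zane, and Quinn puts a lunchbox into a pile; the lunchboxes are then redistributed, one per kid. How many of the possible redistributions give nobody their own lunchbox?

1854

Count assignments avoiding every fixed point. For any j of the 7 kids fixed to their own lunchbox, the other 7−j can be arranged in (7−j)! ways.
By inclusion–exclusion this is Σ_{j=0}^{7} (−1)^j C(7,j)·(7−j)!.
Computing: 5040 − 5040 + 2520 − 840 + 210 − 42 + 7 − 1 = 1854.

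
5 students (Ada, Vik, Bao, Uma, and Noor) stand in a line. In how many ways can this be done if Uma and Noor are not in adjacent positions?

72

Of the 5! = 120 arrangements, those with Uma and Noor adjacent number 2 × 4! = 48 (treat the pair as a block with 2 internal orders).
So 120 − 48 = 72 arrangements keep them apart.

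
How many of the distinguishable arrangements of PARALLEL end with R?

420

With the last slot taken by R, it remains to arrange the other 7 letters (PAALLEL).
Those 7 letters have A appearing twice and L appearing 3 times, giving (7)!/(3!·2!) = 420.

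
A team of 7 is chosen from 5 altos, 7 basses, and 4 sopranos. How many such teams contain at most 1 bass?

624

Split by how many basses are chosen (0 through 1).
Sum: C(7,0)·C(9,7) + C(7,1)·C(9,6) = 36 + 588 = 624.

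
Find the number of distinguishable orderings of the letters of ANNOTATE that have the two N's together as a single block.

1260

Treat the 2 copies of N as a single block. The multiset to arrange is then {NN, A, A, E, O, T, T}, 7 items in all.
That gives (7)!/(2!·2!) = 1260 arrangements.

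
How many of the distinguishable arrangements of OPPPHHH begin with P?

With the first slot taken by P, it remains to arrange the other 6 letters (OPPHHH).
Those 6 letters have H appearing 3 times and P appearing twice, giving (6)!/(3!·2!) = 60.

60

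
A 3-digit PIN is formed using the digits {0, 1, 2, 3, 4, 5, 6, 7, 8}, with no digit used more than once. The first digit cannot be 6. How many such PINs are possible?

448

The first digit has 9−1 = 8 choices (anything except 6).
The remaining 2 digits are filled from the other 8 symbols without repetition: 8 × 7 = 56.
Total: 8 × 56 = 448.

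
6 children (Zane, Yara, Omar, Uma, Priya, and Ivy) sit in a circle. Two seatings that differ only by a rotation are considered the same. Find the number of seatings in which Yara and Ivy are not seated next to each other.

72

Without the restriction there are (5)! = 120 seatings.
Seatings with Yara beside Ivy: treat them as a block with 2 internal orders, giving 2 × (4)! = 48.
Subtracting, 120 − 48 = 72.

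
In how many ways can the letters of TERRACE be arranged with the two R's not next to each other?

900

There are 7!/(2!·2!) = 1260 arrangements of TERRACE in total.
Arrangements with the R's together: treat RR as one letter, giving (6)!/(2!) = 360.
Hence 1260 − 360 = 900.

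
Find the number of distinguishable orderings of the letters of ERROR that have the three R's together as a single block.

Treat the 3 copies of R as a single block. The multiset to arrange is then {RRR, E, O}, 3 items in all.
All 3 items are distinct, so there are (3)! = 6 arrangements.

6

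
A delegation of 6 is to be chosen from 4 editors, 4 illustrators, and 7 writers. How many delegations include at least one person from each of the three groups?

4060

Unrestricted: C(15,6) = 5005 ways to pick any 6 of the 15.
Subtract selections that omit an entire group: no editors → C(11,6) = 462; no illustrators → C(11,6) = 462; no writers → C(8,6) = 28.
Add back selections omitting two groups (i.e. drawn from a single group): C(4,6) + C(4,6) + C(7,6) = 7.
By inclusion–exclusion: 5005 − 952 + 7 = 4060.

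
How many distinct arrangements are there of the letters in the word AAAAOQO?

Letter multiplicities in AAAAOQO: A×4, O×2, Q×1.
The number of distinct arrangements is 7!/(4!·2!) = 5040/48 = 105.

105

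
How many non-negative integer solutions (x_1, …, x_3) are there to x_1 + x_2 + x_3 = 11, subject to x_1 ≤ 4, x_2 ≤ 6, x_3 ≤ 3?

Without the upper bounds there are C(13,2) = 78 ways to split 11 among 3 variables.
Subtract solutions that violate a single cap (substitute x_i' = x_i − (cap_i+1)): x_1 ≥ 5 gives C(8,2) = 28; x_2 ≥ 7 gives C(6,2) = 15; x_3 ≥ 4 gives C(9,2) = 36. Together 79.
Add back pairs where two caps are both exceeded: 0 + 6 + 1 = 7.
By inclusion–exclusion the count is 78 − 79 + 7 = 6.

6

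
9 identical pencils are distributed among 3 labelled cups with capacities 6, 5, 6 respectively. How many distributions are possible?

By stars and bars, unrestricted non-negative solutions to x_1+…+x_3 = 9 number C(9+2,2) = 55.
Subtract solutions that violate a single cap (substitute x_i' = x_i − (cap_i+1)): x_1 ≥ 7 gives C(4,2) = 6; x_2 ≥ 6 gives C(5,2) = 10; x_3 ≥ 7 gives C(4,2) = 6. Together 22.
No two caps can be exceeded simultaneously, so the pair terms are all 0.
By inclusion–exclusion the count is 55 − 22 + 0 = 33.

33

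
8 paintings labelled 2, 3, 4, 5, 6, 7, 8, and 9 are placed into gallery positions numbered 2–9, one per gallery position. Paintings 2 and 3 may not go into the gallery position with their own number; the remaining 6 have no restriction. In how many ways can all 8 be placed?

30960

Let Aᵢ (for i ∈ {2, 3}) be the placements that put painting i in its forbidden gallery position. Any j of these fix j positions, leaving (8−j)! ways to fill the rest, and there are C(2,j) ways to pick which j.
By inclusion–exclusion, the number of valid placements is Σ_{j=0}^{2} (−1)^j C(2,j)·(8−j)!.
Computing: 40320 − 10080 + 720 = 30960.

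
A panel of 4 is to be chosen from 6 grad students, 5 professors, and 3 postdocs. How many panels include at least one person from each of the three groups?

Unrestricted: C(14,4) = 1001 ways to pick any 4 of the 14.
Subtract selections that omit an entire group: no grad students → C(8,4) = 70; no professors → C(9,4) = 126; no postdocs → C(11,4) = 330.
Add back selections omitting two groups (i.e. drawn from a single group): C(6,4) + C(5,4) + C(3,4) = 20.
By inclusion–exclusion: 1001 − 526 + 20 = 495.

495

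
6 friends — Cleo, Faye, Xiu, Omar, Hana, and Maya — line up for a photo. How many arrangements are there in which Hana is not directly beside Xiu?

Of the 6! = 720 arrangements, those with Hana and Xiu adjacent number 2 × 5! = 240 (treat the pair as a block with 2 internal orders).
Complementary counting: 720 − 240 = 480.

480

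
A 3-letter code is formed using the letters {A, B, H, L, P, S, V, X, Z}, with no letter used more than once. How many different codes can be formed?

This is a permutation of 3 out of 9: P(9,3) = 9!/6!.
That product is 9 × 8 × 7 = 504.

504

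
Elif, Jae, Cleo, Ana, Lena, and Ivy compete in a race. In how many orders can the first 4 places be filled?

This is an ordered selection of 4 from 6: P(6,4).
That gives 6 × 5 × 4 × 3 = 360.

360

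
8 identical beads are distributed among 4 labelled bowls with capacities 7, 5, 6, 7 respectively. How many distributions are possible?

149

By stars and bars, unrestricted non-negative solutions to x_1+…+x_4 = 8 number C(8+3,3) = 165.
Subtract solutions that violate a single cap (substitute x_i' = x_i − (cap_i+1)): x_1 ≥ 8 gives C(3,3) = 1; x_2 ≥ 6 gives C(5,3) = 10; x_3 ≥ 7 gives C(4,3) = 4; x_4 ≥ 8 gives C(3,3) = 1. Together 16.
No two caps can be exceeded simultaneously, so the pair terms are all 0.
By inclusion–exclusion the count is 165 − 16 + 0 = 149.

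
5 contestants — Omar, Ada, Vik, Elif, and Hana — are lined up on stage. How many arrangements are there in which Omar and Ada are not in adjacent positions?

72

Of the 5! = 120 arrangements, those with Omar and Ada adjacent number 2 × 4! = 48 (treat the pair as a block with 2 internal orders).
Complementary counting: 120 − 48 = 72.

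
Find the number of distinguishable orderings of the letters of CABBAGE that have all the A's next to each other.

Treat the 2 copies of A as a single block. The multiset to arrange is then {AA, B, B, C, E, G}, 6 items in all.
That gives (6)!/(2!) = 360 arrangements.

360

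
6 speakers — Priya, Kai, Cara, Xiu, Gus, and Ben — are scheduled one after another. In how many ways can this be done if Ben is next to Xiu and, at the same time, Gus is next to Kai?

96

Treat {Ben,Xiu} as one block (2 orders) and {Gus,Kai} as another (2 orders).
That leaves 4 units to arrange: 2 × 2 × 4! = 4 × 24 = 96.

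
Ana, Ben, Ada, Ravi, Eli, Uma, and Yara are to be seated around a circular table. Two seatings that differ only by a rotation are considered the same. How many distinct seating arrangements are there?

Around a circle, 7 distinct people have 7!/7 = (6)! = 720 rotationally distinct seatings.

720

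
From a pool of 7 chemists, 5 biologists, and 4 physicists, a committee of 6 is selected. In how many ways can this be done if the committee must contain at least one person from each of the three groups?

6545

Total 6-person selections from all 16: C(16,6) = 8008.
Selections missing a whole group: no chemists → C(9,6) = 84; no biologists → C(11,6) = 462; no physicists → C(12,6) = 924.
Add back selections omitting two groups (i.e. drawn from a single group): C(7,6) + C(5,6) + C(4,6) = 7.
By inclusion–exclusion: 8008 − 1470 + 7 = 6545.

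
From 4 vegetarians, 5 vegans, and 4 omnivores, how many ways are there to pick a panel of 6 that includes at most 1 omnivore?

588

Split by how many omnivores are chosen (0 through 1).
Sum: C(4,0)·C(9,6) + C(4,1)·C(9,5) = 84 + 504 = 588.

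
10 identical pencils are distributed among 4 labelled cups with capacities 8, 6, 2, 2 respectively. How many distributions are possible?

By stars and bars, unrestricted non-negative solutions to x_1+…+x_4 = 10 number C(10+3,3) = 286.
Subtract solutions that violate a single cap (substitute x_i' = x_i − (cap_i+1)): x_1 ≥ 9 gives C(4,3) = 4; x_2 ≥ 7 gives C(6,3) = 20; x_3 ≥ 3 gives C(10,3) = 120; x_4 ≥ 3 gives C(10,3) = 120. Together 264.
Add back pairs where two caps are both exceeded: 0 + 0 + 0 + 1 + 1 + 35 = 37.
By inclusion–exclusion the count is 286 − 264 + 37 = 59.

59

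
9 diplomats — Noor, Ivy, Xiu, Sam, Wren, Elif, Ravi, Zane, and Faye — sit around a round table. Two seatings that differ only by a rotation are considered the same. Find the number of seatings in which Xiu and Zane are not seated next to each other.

All circular seatings of 9 people number (8)! = 40320.
Seatings with Xiu beside Zane: treat them as a block with 2 internal orders, giving 2 × (7)! = 10080.
Subtracting, 40320 − 10080 = 30240.

30240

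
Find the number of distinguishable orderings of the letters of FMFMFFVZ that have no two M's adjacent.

630

There are 8!/(4!·2!) = 840 arrangements of FMFMFFVZ in total.
Arrangements with the M's together: treat MM as one letter, giving (7)!/(4!) = 210.
Subtracting, 840 − 210 = 630 arrangements keep the M's apart.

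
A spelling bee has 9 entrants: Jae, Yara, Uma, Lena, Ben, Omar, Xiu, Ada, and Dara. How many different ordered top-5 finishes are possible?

15120

This is an ordered selection of 5 from 9: P(9,5).
That gives 9 × 8 × 7 × 6 × 5 = 15120.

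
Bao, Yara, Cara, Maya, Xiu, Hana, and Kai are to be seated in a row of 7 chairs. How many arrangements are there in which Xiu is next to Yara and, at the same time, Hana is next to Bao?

Treat {Xiu,Yara} as one block (2 orders) and {Hana,Bao} as another (2 orders).
That leaves 5 units to arrange: 2 × 2 × 5! = 4 × 120 = 480.

480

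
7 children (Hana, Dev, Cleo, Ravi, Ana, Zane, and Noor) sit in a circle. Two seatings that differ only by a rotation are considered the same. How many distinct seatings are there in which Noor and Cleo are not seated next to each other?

All circular seatings of 7 people number (6)! = 720.
Those with Noor next to Cleo: fuse the pair into one unit and seat 6 units around a circle — 2·(5)! = 240.
Subtracting, 720 − 240 = 480.

480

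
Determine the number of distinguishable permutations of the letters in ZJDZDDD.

105

ZJDZDDD has 7 letters with D appearing 4 times and Z appearing twice.
So there are 7! / (4!·2!) = 105 distinguishable arrangements.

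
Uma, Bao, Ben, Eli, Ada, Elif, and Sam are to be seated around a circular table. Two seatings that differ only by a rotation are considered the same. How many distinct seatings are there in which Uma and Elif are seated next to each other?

Glue Uma and Elif into a block (2 internal orders). Seating 6 units around a circle gives (5)! arrangements.
So 2 × (5)! = 2 × 120 = 240.

240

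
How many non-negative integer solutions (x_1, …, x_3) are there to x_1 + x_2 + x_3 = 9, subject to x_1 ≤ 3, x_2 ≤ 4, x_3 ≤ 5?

Without the upper bounds there are C(11,2) = 55 ways to split 9 among 3 variables.
Subtract solutions that violate a single cap (substitute x_i' = x_i − (cap_i+1)): x_1 ≥ 4 gives C(7,2) = 21; x_2 ≥ 5 gives C(6,2) = 15; x_3 ≥ 6 gives C(5,2) = 10. Together 46.
Add back pairs where two caps are both exceeded: 1 + 0 + 0 = 1.
By inclusion–exclusion the count is 55 − 46 + 1 = 10.

10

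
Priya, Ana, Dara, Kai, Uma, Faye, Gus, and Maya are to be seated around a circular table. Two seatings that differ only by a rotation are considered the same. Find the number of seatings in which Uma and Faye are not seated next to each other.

3600

All circular seatings of 8 people number (7)! = 5040.
Seatings with Uma beside Faye: treat them as a block with 2 internal orders, giving 2 × (6)! = 1440.
Subtracting, 5040 − 1440 = 3600.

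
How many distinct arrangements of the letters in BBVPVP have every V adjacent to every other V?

30

Treat the 2 copies of V as a single block. The multiset to arrange is then {VV, B, B, P, P}, 5 items in all.
That gives (5)!/(2!·2!) = 30 arrangements.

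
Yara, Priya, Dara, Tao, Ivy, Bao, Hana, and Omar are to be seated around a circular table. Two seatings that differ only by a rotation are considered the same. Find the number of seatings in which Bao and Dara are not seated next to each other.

All circular seatings of 8 people number (7)! = 5040.
Those with Bao next to Dara: fuse the pair into one unit and seat 7 units around a circle — 2·(6)! = 1440.
Subtracting, 5040 − 1440 = 3600.

3600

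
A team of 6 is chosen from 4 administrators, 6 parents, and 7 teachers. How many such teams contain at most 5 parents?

Split by how many parents are chosen (0 through 5).
Sum: C(6,0)·C(11,6) + C(6,1)·C(11,5) + C(6,2)·C(11,4) + C(6,3)·C(11,3) + C(6,4)·C(11,2) + C(6,5)·C(11,1) = 462 + 2772 + 4950 + 3300 + 825 + 66 = 12375.

12375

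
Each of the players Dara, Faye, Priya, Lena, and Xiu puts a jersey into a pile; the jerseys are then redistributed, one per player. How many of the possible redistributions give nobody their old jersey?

44

Let Aᵢ be the assignments in which player i gets their old jersey. We want the size of the complement of A₁∪…∪A_5.
By inclusion–exclusion this is Σ_{j=0}^{5} (−1)^j C(5,j)·(5−j)!.
Computing: 120 − 120 + 60 − 20 + 5 − 1 = 44.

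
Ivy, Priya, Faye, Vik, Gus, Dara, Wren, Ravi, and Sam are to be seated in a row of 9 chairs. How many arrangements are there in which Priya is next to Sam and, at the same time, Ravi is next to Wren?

20160

Treat {Priya,Sam} as one block (2 orders) and {Ravi,Wren} as another (2 orders).
That leaves 7 units to arrange: 2 × 2 × 7! = 4 × 5040 = 20160.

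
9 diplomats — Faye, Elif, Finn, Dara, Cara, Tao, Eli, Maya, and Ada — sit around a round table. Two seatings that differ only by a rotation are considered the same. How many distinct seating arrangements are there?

40320

Around a circle, 9 distinct people have 9!/9 = (8)! = 40320 rotationally distinct seatings.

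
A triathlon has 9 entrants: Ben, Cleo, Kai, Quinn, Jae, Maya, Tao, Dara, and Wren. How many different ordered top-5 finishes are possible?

15120

This is an ordered selection of 5 from 9: P(9,5).
That gives 9 × 8 × 7 × 6 × 5 = 15120.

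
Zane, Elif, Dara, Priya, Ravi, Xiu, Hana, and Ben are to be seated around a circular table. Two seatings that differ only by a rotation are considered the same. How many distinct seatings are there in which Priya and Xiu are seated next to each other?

1440

Glue Priya and Xiu into a block (2 internal orders). Seating 7 units around a circle gives (6)! arrangements.
So 2 × (6)! = 2 × 720 = 1440.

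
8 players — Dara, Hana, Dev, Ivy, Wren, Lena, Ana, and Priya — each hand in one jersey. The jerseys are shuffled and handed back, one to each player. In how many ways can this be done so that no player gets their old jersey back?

This is the derangement count D_8: permutations of 8 items with no fixed point.
By inclusion–exclusion this is Σ_{j=0}^{8} (−1)^j C(8,j)·(8−j)!.
Computing: 40320 − 40320 + 20160 − 6720 + 1680 − 336 + 56 − 8 + 1 = 14833.

14833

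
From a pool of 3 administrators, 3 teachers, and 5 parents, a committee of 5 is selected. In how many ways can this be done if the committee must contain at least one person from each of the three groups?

345

Unrestricted: C(11,5) = 462 ways to pick any 5 of the 11.
Selections missing a whole group: no administrators → C(8,5) = 56; no teachers → C(8,5) = 56; no parents → C(6,5) = 6.
Add back selections omitting two groups (i.e. drawn from a single group): C(3,5) + C(3,5) + C(5,5) = 1.
By inclusion–exclusion: 462 − 118 + 1 = 345.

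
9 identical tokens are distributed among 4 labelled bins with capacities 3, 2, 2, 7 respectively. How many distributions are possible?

By stars and bars, unrestricted non-negative solutions to x_1+…+x_4 = 9 number C(9+3,3) = 220.
Subtract solutions that violate a single cap (substitute x_i' = x_i − (cap_i+1)): x_1 ≥ 4 gives C(8,3) = 56; x_2 ≥ 3 gives C(9,3) = 84; x_3 ≥ 3 gives C(9,3) = 84; x_4 ≥ 8 gives C(4,3) = 4. Together 228.
Add back pairs where two caps are both exceeded: 10 + 10 + 0 + 20 + 0 + 0 = 40.
By inclusion–exclusion the count is 220 − 228 + 40 = 32.

32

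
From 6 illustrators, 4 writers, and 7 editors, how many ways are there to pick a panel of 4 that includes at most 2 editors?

1995

Split by how many editors are chosen (0 through 2).
Sum: C(7,0)·C(10,4) + C(7,1)·C(10,3) + C(7,2)·C(10,2) = 210 + 840 + 945 = 1995.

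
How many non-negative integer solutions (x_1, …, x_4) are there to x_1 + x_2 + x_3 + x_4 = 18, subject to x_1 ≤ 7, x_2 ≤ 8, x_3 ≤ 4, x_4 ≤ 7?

Without the upper bounds there are C(21,3) = 1330 ways to split 18 among 4 variables.
Subtract solutions that violate a single cap (substitute x_i' = x_i − (cap_i+1)): x_1 ≥ 8 gives C(13,3) = 286; x_2 ≥ 9 gives C(12,3) = 220; x_3 ≥ 5 gives C(16,3) = 560; x_4 ≥ 8 gives C(13,3) = 286. Together 1352.
Add back pairs where two caps are both exceeded: 4 + 56 + 10 + 35 + 4 + 56 = 165.
By inclusion–exclusion the count is 1330 − 1352 + 165 = 143.

143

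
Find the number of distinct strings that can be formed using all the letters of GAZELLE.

Letter multiplicities in GAZELLE: A×1, E×2, G×1, L×2, Z×1.
So there are 7! / (2!·2!) = 1260 distinguishable arrangements.

1260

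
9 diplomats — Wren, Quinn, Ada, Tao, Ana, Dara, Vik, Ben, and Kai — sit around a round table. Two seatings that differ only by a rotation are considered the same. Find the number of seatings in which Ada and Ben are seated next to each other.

Glue Ada and Ben into a block (2 internal orders). Seating 8 units around a circle gives (7)! arrangements.
So 2 × (7)! = 2 × 5040 = 10080.

10080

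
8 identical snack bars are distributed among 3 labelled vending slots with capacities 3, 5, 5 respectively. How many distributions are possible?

Without the upper bounds there are C(10,2) = 45 ways to split 8 among 3 vending slots.
Subtract solutions that violate a single cap (substitute x_i' = x_i − (cap_i+1)): x_1 ≥ 4 gives C(6,2) = 15; x_2 ≥ 6 gives C(4,2) = 6; x_3 ≥ 6 gives C(4,2) = 6. Together 27.
No two caps can be exceeded simultaneously, so the pair terms are all 0.
By inclusion–exclusion the count is 45 − 27 + 0 = 18.

18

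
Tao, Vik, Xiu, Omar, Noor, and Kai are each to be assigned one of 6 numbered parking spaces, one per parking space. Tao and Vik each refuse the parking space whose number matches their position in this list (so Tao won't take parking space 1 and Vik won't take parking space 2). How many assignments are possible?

504

Let Aᵢ (for i ∈ {1, 2}) be the placements that put person i in their forbidden parking space. Any j of these fix j positions, leaving (6−j)! ways to fill the rest, and there are C(2,j) ways to pick which j.
By inclusion–exclusion, the number of valid placements is Σ_{j=0}^{2} (−1)^j C(2,j)·(6−j)!.
Computing: 720 − 240 + 24 = 504.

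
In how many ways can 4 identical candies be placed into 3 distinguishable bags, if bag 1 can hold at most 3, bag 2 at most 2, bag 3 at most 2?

By stars and bars, unrestricted non-negative solutions to x_1+…+x_3 = 4 number C(4+2,2) = 15.
Subtract solutions that violate a single cap (substitute x_i' = x_i − (cap_i+1)): x_1 ≥ 4 gives C(2,2) = 1; x_2 ≥ 3 gives C(3,2) = 3; x_3 ≥ 3 gives C(3,2) = 3. Together 7.
No two caps can be exceeded simultaneously, so the pair terms are all 0.
By inclusion–exclusion the count is 15 − 7 + 0 = 8.

8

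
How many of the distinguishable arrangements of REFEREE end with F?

With the last slot taken by F, it remains to arrange the other 6 letters (REEREE).
Those 6 letters have E appearing 4 times and R appearing twice, giving (6)!/(4!·2!) = 15.

15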